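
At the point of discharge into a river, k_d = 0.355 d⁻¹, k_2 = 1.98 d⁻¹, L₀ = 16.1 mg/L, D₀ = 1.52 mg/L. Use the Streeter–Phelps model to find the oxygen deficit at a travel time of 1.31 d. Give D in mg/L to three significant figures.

k_d L₀/(k_2−k_d) = 0.355×16.1/(1.98−0.355) = 5.716/1.625 = 3.517 mg/L.
e^(−k_d t) = e^(−0.355×1.310) = 0.6281; e^(−k_2 t) = e^(−1.98×1.310) = 0.07474.
D = 3.517 × (0.6281 − 0.07474) + 1.52 × 0.07474 = 1.946 + 0.1136 = 2.060 mg/L.

D ≈ 2.06 mg/L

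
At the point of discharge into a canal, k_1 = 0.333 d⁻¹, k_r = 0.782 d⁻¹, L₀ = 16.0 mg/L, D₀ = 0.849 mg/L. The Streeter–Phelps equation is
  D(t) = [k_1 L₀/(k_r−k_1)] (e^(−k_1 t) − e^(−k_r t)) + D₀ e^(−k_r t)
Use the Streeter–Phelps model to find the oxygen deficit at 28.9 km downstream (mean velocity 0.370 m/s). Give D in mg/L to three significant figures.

Travel time t = x/v = 28.9 km / (0.370 m/s) = 28900 m / 0.370 m/s = 78110 s = 0.9040 d.
k_1 L₀/(k_r−k_1) = 0.333×16.0/(0.782−0.333) = 5.328/0.4490 = 11.87 mg/L.
e^(−k_1 t) = e^(−0.333×0.9040) = 0.7400; e^(−k_r t) = e^(−0.782×0.9040) = 0.4931.
D = 11.87 × (0.7400 − 0.4931) + 0.849 × 0.4931 = 2.930 + 0.4187 = 3.349 mg/L.

D ≈ 3.35 mg/L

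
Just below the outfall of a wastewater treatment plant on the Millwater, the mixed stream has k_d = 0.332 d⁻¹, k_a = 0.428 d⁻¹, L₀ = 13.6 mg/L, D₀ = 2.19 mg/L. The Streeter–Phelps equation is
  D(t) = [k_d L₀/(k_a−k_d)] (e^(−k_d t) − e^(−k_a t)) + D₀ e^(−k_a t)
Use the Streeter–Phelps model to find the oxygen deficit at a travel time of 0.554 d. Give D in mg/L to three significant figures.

k_d L₀/(k_a−k_d) = 0.332×13.6/(0.428−0.332) = 4.515/0.09600 = 47.03 mg/L.
e^(−k_d t) = e^(−0.332×0.5540) = 0.8320; e^(−k_a t) = e^(−0.428×0.5540) = 0.7889.
D = 47.03 × (0.8320 − 0.7889) + 2.19 × 0.7889 = 2.027 + 1.728 = 3.754 mg/L.

D ≈ 3.75 mg/L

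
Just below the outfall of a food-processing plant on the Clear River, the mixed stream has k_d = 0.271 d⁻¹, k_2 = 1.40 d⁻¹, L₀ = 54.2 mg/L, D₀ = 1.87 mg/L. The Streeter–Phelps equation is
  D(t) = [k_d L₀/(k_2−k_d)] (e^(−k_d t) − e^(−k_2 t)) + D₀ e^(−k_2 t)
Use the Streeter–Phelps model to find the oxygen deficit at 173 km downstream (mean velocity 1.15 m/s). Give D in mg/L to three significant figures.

D ≈ 7.14 mg/L

Travel time t = x/v = 173 km / (1.15 m/s) = 173000 m / 1.15 m/s = 150400 s = 1.741 d.
k_d L₀/(k_2−k_d) = 0.271×54.2/(1.40−0.271) = 14.69/1.129 = 13.01 mg/L.
e^(−k_d t) = e^(−0.271×1.741) = 0.6238; e^(−k_2 t) = e^(−1.40×1.741) = 0.08737.
D = 13.01 × (0.6238 − 0.08737) + 1.87 × 0.08737 = 6.980 + 0.1634 = 7.143 mg/L.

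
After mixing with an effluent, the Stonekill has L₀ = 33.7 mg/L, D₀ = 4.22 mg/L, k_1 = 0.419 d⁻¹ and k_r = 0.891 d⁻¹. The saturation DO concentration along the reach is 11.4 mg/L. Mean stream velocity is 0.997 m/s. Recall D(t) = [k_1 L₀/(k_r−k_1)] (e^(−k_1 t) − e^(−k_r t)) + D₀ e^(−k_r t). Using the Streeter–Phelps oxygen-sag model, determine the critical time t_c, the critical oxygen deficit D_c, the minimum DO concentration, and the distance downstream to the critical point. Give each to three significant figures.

At the critical point dD/dt = 0, so k_1 L₀ e^(−k_1 t) = k_r D. Substituting D(t) from the Streeter–Phelps equation and solving for t gives
t_c = ln[(k_r/k_1)(1 − D₀(k_r−k_1)/(k_1 L₀))] / (k_r−k_1).
Here k_r−k_1 = 0.4720 d⁻¹ and 1 − D₀(k_r−k_1)/(k_1 L₀) = 1 − 4.22×0.4720/(0.419×33.7) = 0.8589, so
t_c = ln(2.126 × 0.8589) / 0.4720 = 0.6024 / 0.4720 = 1.276 d.
L(t_c) = L₀ e^(−k_1 t_c) = 33.7 × 0.5858 = 19.74 mg/L, and at the critical point k_r D_c = k_1 L, so D_c = (0.419/0.891) × 19.74 = 9.284 mg/L.
Minimum DO = C_s − D_c = 11.4 − 9.284 = 2.116 mg/L.
x_c = v t_c = 0.997 m/s × 1.276 d × 86400 s/d = 109900 m ≈ 110 km.

t_c ≈ 1.28 d; D_c ≈ 9.28 mg/L; min DO ≈ 2.12 mg/L; x_c ≈ 110 km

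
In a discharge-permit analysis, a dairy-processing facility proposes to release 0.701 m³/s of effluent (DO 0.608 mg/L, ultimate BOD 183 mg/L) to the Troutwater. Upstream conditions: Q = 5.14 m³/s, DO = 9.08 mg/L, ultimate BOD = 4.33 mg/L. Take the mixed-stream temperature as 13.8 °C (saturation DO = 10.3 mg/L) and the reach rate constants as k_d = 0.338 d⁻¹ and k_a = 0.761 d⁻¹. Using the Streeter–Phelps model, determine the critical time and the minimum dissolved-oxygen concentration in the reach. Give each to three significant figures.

Mixed DO = (5.14×9.08 + 0.701×0.608)/(5.14+0.701) = 47.10/5.841 = 8.063 mg/L.
Mixed L₀ = (5.14×4.33 + 0.701×183)/(5.841) = 150.5/5.841 = 25.77 mg/L.
Initial deficit D₀ = C_s − DO₀ = 10.3 − 8.063 = 2.237 mg/L.
t_c = (1/0.4230) ln[(0.761/0.338)(1 − 2.237×0.4230/(0.338×25.77))] = 2.364 × ln(2.007) = 1.647 d.
D_c = (0.338/0.761) × 25.77 × e^(−0.338×1.647) = 0.4442 × 25.77 × 0.5731 = 6.561 mg/L.
Minimum DO = 10.3 − 6.561 = 3.739 mg/L.

t_c ≈ 1.65 d; minimum DO ≈ 3.74 mg/L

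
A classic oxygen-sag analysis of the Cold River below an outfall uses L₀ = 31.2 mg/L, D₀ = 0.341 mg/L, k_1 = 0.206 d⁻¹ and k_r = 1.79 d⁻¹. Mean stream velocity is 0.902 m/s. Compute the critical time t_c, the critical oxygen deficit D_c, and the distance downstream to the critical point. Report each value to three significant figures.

t_c = [1/(k_r−k_1)] ln[(k_r/k_1)(1 − D₀(k_r−k_1)/(k_1 L₀))]
= [1/(1.79−0.206)] ln[(1.79/0.206)(1 − 0.341×1.584/(0.206×31.2))]
= (1/1.584) ln[8.689 × 0.9160] = 0.6313 × ln(7.959) = 0.6313 × 2.074 = 1.310 d.
L(t_c) = L₀ e^(−k_1 t_c) = 31.2 × 0.7636 = 23.82 mg/L, and at the critical point k_r D_c = k_1 L, so D_c = (0.206/1.79) × 23.82 = 2.742 mg/L.
x_c = v t_c = 0.902 m/s × 1.310 d × 86400 s/d = 102100 m ≈ 102 km.

t_c ≈ 1.31 d; D_c ≈ 2.74 mg/L; x_c ≈ 102 km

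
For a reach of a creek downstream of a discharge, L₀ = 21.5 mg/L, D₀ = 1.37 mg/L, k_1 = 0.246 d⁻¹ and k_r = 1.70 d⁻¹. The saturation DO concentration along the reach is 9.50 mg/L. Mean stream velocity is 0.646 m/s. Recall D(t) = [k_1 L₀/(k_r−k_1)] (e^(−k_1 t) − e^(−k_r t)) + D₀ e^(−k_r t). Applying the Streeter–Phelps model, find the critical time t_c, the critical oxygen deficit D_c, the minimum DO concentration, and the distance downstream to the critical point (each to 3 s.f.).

t_c ≈ 1.00 d; D_c ≈ 2.43 mg/L; min DO ≈ 7.07 mg/L; x_c ≈ 56.1 km

t_c = [1/(k_r−k_1)] ln[(k_r/k_1)(1 − D₀(k_r−k_1)/(k_1 L₀))]
= [1/(1.70−0.246)] ln[(1.70/0.246)(1 − 1.37×1.454/(0.246×21.5))]
= (1/1.454) ln[6.911 × 0.6234] = 0.6878 × ln(4.308) = 0.6878 × 1.460 = 1.004 d.
L(t_c) = L₀ e^(−k_1 t_c) = 21.5 × 0.7811 = 16.79 mg/L, and at the critical point k_r D_c = k_1 L, so D_c = (0.246/1.70) × 16.79 = 2.430 mg/L.
Minimum DO = C_s − D_c = 9.50 − 2.430 = 7.070 mg/L.
x_c = v t_c = 0.646 m/s × 1.004 d × 86400 s/d = 56060 m ≈ 56.1 km.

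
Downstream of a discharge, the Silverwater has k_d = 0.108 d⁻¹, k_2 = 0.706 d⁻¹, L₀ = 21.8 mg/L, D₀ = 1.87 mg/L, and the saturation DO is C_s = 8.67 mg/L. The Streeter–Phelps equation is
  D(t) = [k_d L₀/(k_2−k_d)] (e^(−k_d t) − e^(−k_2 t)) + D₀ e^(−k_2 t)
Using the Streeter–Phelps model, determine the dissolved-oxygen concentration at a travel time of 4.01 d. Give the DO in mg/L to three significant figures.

k_d L₀/(k_2−k_d) = 0.108×21.8/(0.706−0.108) = 2.354/0.5980 = 3.937 mg/L.
e^(−k_d t) = e^(−0.108×4.010) = 0.6485; e^(−k_2 t) = e^(−0.706×4.010) = 0.05895.
D = 3.937 × (0.6485 − 0.05895) + 1.87 × 0.05895 = 2.321 + 0.1102 = 2.431 mg/L.
DO = C_s − D = 8.67 − 2.431 = 6.239 mg/L.

DO ≈ 6.24 mg/L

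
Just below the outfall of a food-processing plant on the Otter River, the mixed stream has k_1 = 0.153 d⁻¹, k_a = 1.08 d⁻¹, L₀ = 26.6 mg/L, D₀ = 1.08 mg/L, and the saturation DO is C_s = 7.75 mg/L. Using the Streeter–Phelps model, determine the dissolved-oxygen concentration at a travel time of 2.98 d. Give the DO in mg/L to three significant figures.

DO ≈ 5.10 mg/L

k_1 L₀/(k_a−k_1) = 0.153×26.6/(1.08−0.153) = 4.070/0.9270 = 4.390 mg/L.
e^(−k_1 t) = e^(−0.153×2.980) = 0.6339; e^(−k_a t) = e^(−1.08×2.980) = 0.04002.
D = 4.390 × (0.6339 − 0.04002) + 1.08 × 0.04002 = 2.607 + 0.04322 = 2.650 mg/L.
DO = C_s − D = 7.75 − 2.650 = 5.100 mg/L.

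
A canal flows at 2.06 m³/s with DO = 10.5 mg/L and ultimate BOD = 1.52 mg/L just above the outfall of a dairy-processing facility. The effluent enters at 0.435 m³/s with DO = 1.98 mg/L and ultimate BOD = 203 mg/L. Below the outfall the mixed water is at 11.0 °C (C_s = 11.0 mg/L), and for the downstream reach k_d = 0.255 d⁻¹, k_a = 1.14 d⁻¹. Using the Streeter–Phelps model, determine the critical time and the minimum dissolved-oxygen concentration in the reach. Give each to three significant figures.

t_c ≈ 1.46 d; minimum DO ≈ 5.35 mg/L

Mixed DO = (2.06×10.5 + 0.435×1.98)/(2.06+0.435) = 22.49/2.495 = 9.015 mg/L.
Mixed L₀ = (2.06×1.52 + 0.435×203)/(2.495) = 91.44/2.495 = 36.65 mg/L.
Initial deficit D₀ = C_s − DO₀ = 11.0 − 9.015 = 1.985 mg/L.
t_c = (1/0.8850) ln[(1.14/0.255)(1 − 1.985×0.8850/(0.255×36.65))] = 1.130 × ln(3.630) = 1.457 d.
D_c = (0.255/1.14) × 36.65 × e^(−0.255×1.457) = 0.2237 × 36.65 × 0.6897 = 5.654 mg/L.
Minimum DO = 11.0 − 5.654 = 5.346 mg/L.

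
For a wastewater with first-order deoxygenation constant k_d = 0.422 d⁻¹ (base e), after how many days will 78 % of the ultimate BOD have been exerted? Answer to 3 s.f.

y/L₀ = 1 − e^(−k_d t) = 0.78 ⇒ e^(−k_d t) = 0.220
t = −ln(0.220) / 0.422 = 1.514 / 0.422 = 3.588 d.

t ≈ 3.59 d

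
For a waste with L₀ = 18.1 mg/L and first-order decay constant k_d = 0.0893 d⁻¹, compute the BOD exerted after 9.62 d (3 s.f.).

y_t = L₀(1 − e^(−k_d t)) = 18.1 × (1 − e^(−0.0893×9.62))
= 18.1 × (1 − 0.4236) = 18.1 × 0.5764 = 10.43 mg/L.

y ≈ 10.4 mg/L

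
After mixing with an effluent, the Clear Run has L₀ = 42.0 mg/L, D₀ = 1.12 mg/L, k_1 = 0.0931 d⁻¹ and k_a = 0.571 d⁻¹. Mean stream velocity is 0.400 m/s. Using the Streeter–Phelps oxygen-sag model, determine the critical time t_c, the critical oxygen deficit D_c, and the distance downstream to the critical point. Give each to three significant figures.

t_c ≈ 3.49 d; D_c ≈ 4.95 mg/L; x_c ≈ 121 km

With k_a/k_1 = 6.133 and 1 − D₀(k_a−k_1)/(k_1 L₀) = 0.8631,
t_c = ln(6.133 × 0.8631) / (0.571 − 0.0931) = ln(5.294) / 0.4779 = 1.667/0.4779 = 3.487 d.
D_c = (k_1/k_a) L₀ e^(−k_1 t_c) = (0.0931/0.571) × 42.0 × e^(−0.0931×3.487) = 0.1630 × 42.0 × 0.7228 = 4.950 mg/L.
x_c = v t_c = 0.400 m/s × 3.487 d × 86400 s/d = 120500 m ≈ 121 km.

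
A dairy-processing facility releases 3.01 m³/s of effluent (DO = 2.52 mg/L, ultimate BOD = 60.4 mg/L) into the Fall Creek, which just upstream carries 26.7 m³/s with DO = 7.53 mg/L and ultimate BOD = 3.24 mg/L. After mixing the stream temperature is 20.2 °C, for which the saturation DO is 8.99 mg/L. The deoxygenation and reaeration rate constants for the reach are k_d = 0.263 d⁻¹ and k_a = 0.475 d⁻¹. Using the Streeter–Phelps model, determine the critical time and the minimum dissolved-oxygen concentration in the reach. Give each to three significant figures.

t_c ≈ 1.88 d; minimum DO ≈ 5.94 mg/L

Mixed DO = (26.7×7.53 + 3.01×2.52)/(26.7+3.01) = 208.6/29.71 = 7.022 mg/L.
Mixed L₀ = (26.7×3.24 + 3.01×60.4)/(29.71) = 268.3/29.71 = 9.031 mg/L.
Initial deficit D₀ = C_s − DO₀ = 8.99 − 7.022 = 1.968 mg/L.
t_c = (1/0.2120) ln[(0.475/0.263)(1 − 1.968×0.2120/(0.263×9.031))] = 4.717 × ln(1.489) = 1.878 d.
D_c = (0.263/0.475) × 9.031 × e^(−0.263×1.878) = 0.5537 × 9.031 × 0.6103 = 3.052 mg/L.
Minimum DO = 8.99 − 3.052 = 5.938 mg/L.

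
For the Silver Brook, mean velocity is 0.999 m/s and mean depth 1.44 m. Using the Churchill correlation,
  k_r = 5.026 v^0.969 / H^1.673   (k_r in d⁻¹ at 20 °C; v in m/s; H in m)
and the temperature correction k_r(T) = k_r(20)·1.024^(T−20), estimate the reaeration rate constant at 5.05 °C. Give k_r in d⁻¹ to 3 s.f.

k_r ≈ 1.91 d⁻¹

k_r(20) = 5.026 × 0.999^0.969 / 1.44^1.673 = 5.026 × 0.9990 / 1.841 = 2.728 d⁻¹.
k_r(5.05) = 2.728 × 1.024^(5.05−20) = 2.728 × 0.7015 = 1.914 d⁻¹.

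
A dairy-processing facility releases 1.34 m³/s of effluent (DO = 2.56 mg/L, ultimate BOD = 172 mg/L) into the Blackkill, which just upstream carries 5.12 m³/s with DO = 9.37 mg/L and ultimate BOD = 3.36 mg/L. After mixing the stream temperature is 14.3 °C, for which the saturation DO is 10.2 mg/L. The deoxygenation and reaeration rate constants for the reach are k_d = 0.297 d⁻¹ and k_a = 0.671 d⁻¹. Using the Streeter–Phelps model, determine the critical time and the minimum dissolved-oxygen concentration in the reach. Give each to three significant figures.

Mixed DO = (5.12×9.37 + 1.34×2.56)/(5.12+1.34) = 51.40/6.460 = 7.957 mg/L.
Mixed L₀ = (5.12×3.36 + 1.34×172)/(6.460) = 247.7/6.460 = 38.34 mg/L.
Initial deficit D₀ = C_s − DO₀ = 10.2 − 7.957 = 2.243 mg/L.
t_c = (1/0.3740) ln[(0.671/0.297)(1 − 2.243×0.3740/(0.297×38.34))] = 2.674 × ln(2.093) = 1.975 d.
D_c = (0.297/0.671) × 38.34 × e^(−0.297×1.975) = 0.4426 × 38.34 × 0.5563 = 9.440 mg/L.
Minimum DO = 10.2 − 9.440 = 0.7595 mg/L.

t_c ≈ 1.97 d; minimum DO ≈ 0.760 mg/L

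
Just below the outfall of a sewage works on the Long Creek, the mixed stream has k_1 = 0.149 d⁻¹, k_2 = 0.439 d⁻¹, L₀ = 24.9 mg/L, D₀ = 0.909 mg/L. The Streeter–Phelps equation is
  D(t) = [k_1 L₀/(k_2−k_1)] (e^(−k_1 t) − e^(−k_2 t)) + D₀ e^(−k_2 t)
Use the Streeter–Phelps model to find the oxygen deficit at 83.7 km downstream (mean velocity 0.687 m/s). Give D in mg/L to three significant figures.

Travel time t = x/v = 83.7 km / (0.687 m/s) = 83700 m / 0.687 m/s = 121800 s = 1.410 d.
k_1 L₀/(k_2−k_1) = 0.149×24.9/(0.439−0.149) = 3.710/0.2900 = 12.79 mg/L.
e^(−k_1 t) = e^(−0.149×1.410) = 0.8105; e^(−k_2 t) = e^(−0.439×1.410) = 0.5385.
D = 12.79 × (0.8105 − 0.5385) + 0.909 × 0.5385 = 3.480 + 0.4895 = 3.970 mg/L.

D ≈ 3.97 mg/L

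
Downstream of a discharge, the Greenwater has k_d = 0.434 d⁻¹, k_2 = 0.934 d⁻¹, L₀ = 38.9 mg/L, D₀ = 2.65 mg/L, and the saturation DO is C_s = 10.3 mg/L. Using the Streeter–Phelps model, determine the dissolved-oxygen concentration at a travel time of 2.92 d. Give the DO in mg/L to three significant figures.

DO ≈ 2.83 mg/L

k_d L₀/(k_2−k_d) = 0.434×38.9/(0.934−0.434) = 16.88/0.5000 = 33.77 mg/L.
e^(−k_d t) = e^(−0.434×2.920) = 0.2816; e^(−k_2 t) = e^(−0.934×2.920) = 0.06540.
D = 33.77 × (0.2816 − 0.06540) + 2.65 × 0.06540 = 7.300 + 0.1733 = 7.473 mg/L.
DO = C_s − D = 10.3 − 7.473 = 2.827 mg/L.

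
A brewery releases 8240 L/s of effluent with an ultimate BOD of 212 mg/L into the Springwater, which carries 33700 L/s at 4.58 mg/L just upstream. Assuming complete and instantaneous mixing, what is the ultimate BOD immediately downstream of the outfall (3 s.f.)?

45.3 mg/L

Flow-weighted mixing: C = (Q_r C_r + Q_w C_w)/(Q_r + Q_w)
= (33700×4.58 + 8240×212)/(33700 + 8240) = 1.901×10^6/41940 = 45.33 mg/L.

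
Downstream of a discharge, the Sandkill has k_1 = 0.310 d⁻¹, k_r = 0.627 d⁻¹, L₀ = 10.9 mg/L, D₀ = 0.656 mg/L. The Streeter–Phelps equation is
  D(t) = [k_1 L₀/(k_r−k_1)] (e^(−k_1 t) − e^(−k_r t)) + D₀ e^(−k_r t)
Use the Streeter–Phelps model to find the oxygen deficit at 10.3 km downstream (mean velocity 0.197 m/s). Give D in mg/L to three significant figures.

Travel time t = x/v = 10.3 km / (0.197 m/s) = 10300 m / 0.197 m/s = 52280 s = 0.6051 d.
k_1 L₀/(k_r−k_1) = 0.310×10.9/(0.627−0.310) = 3.379/0.3170 = 10.66 mg/L.
e^(−k_1 t) = e^(−0.310×0.6051) = 0.8290; e^(−k_r t) = e^(−0.627×0.6051) = 0.6843.
D = 10.66 × (0.8290 − 0.6843) + 0.656 × 0.6843 = 1.542 + 0.4489 = 1.991 mg/L.

D ≈ 1.99 mg/L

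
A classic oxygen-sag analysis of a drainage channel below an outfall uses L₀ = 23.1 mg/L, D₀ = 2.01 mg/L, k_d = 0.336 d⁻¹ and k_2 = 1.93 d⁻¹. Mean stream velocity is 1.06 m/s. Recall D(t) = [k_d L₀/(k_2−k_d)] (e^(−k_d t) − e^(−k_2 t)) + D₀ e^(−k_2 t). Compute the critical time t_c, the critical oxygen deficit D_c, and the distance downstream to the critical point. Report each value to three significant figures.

t_c = [1/(k_2−k_d)] ln[(k_2/k_d)(1 − D₀(k_2−k_d)/(k_d L₀))]
= [1/(1.93−0.336)] ln[(1.93/0.336)(1 − 2.01×1.594/(0.336×23.1))]
= (1/1.594) ln[5.744 × 0.5872] = 0.6274 × ln(3.373) = 0.6274 × 1.216 = 0.7627 d.
L(t_c) = L₀ e^(−k_d t_c) = 23.1 × 0.7739 = 17.88 mg/L, and at the critical point k_2 D_c = k_d L, so D_c = (0.336/1.93) × 17.88 = 3.112 mg/L.
x_c = v t_c = 1.06 m/s × 0.7627 d × 86400 s/d = 69850 m ≈ 69.9 km.

t_c ≈ 0.763 d; D_c ≈ 3.11 mg/L; x_c ≈ 69.9 km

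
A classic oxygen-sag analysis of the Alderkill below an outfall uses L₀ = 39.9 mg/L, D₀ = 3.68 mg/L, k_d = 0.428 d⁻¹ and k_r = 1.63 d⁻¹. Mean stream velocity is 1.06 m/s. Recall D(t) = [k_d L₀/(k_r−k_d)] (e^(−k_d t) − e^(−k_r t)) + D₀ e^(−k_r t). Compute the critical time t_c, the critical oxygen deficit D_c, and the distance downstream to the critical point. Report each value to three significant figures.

t_c ≈ 0.863 d; D_c ≈ 7.24 mg/L; x_c ≈ 79.0 km

With k_r/k_d = 3.808 and 1 − D₀(k_r−k_d)/(k_d L₀) = 0.7410,
t_c = ln(3.808 × 0.7410) / (1.63 − 0.428) = ln(2.822) / 1.202 = 1.037/1.202 = 0.8631 d.
D_c = (k_d/k_r) L₀ e^(−k_d t_c) = (0.428/1.63) × 39.9 × e^(−0.428×0.8631) = 0.2626 × 39.9 × 0.6911 = 7.241 mg/L.
x_c = v t_c = 1.06 m/s × 0.8631 d × 86400 s/d = 79040 m ≈ 79.0 km.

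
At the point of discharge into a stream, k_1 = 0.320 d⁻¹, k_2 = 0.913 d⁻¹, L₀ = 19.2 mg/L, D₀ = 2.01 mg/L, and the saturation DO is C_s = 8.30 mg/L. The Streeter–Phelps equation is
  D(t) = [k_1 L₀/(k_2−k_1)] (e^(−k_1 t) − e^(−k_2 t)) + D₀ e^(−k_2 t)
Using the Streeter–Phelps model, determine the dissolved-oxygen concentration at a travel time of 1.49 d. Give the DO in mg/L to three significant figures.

k_1 L₀/(k_2−k_1) = 0.320×19.2/(0.913−0.320) = 6.144/0.5930 = 10.36 mg/L.
e^(−k_1 t) = e^(−0.320×1.490) = 0.6208; e^(−k_2 t) = e^(−0.913×1.490) = 0.2566.
D = 10.36 × (0.6208 − 0.2566) + 2.01 × 0.2566 = 3.773 + 0.5157 = 4.289 mg/L.
DO = C_s − D = 8.30 − 4.289 = 4.011 mg/L.

DO ≈ 4.01 mg/L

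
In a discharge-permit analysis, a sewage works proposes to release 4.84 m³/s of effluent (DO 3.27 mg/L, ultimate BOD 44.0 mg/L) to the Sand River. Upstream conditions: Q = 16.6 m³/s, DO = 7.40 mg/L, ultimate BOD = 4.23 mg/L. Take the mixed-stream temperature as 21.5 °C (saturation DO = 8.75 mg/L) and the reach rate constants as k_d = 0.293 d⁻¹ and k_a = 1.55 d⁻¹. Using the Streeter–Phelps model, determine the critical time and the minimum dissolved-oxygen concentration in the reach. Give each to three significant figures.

Mixed DO = (16.6×7.40 + 4.84×3.27)/(16.6+4.84) = 138.7/21.44 = 6.468 mg/L.
Mixed L₀ = (16.6×4.23 + 4.84×44.0)/(21.44) = 283.2/21.44 = 13.21 mg/L.
Initial deficit D₀ = C_s − DO₀ = 8.75 − 6.468 = 2.282 mg/L.
t_c = (1/1.257) ln[(1.55/0.293)(1 − 2.282×1.257/(0.293×13.21))] = 0.7955 × ln(1.368) = 0.2495 d.
D_c = (0.293/1.55) × 13.21 × e^(−0.293×0.2495) = 0.1890 × 13.21 × 0.9295 = 2.321 mg/L.
Minimum DO = 8.75 − 2.321 = 6.429 mg/L.

t_c ≈ 0.250 d; minimum DO ≈ 6.43 mg/L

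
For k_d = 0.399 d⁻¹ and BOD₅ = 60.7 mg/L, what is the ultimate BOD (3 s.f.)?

L₀ ≈ 70.3 mg/L

BOD₅ = L₀(1 − e^(−5k_d)) ⇒ L₀ = BOD₅ / (1 − e^(−5×0.399))
= 60.7 / (1 − 0.1360) = 60.7 / 0.8640 = 70.26 mg/L.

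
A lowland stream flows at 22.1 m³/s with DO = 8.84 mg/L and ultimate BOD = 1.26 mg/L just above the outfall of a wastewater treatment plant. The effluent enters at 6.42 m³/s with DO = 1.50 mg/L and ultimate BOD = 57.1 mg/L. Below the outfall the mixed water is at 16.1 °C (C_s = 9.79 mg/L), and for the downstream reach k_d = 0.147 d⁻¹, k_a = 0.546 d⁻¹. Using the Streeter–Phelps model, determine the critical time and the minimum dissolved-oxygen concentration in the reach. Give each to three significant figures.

t_c ≈ 1.50 d; minimum DO ≈ 6.80 mg/L

Mixed DO = (22.1×8.84 + 6.42×1.50)/(22.1+6.42) = 205.0/28.52 = 7.188 mg/L.
Mixed L₀ = (22.1×1.26 + 6.42×57.1)/(28.52) = 394.4/28.52 = 13.83 mg/L.
Initial deficit D₀ = C_s − DO₀ = 9.79 − 7.188 = 2.602 mg/L.
t_c = (1/0.3990) ln[(0.546/0.147)(1 − 2.602×0.3990/(0.147×13.83))] = 2.506 × ln(1.817) = 1.497 d.
D_c = (0.147/0.546) × 13.83 × e^(−0.147×1.497) = 0.2692 × 13.83 × 0.8025 = 2.988 mg/L.
Minimum DO = 9.79 − 2.988 = 6.802 mg/L.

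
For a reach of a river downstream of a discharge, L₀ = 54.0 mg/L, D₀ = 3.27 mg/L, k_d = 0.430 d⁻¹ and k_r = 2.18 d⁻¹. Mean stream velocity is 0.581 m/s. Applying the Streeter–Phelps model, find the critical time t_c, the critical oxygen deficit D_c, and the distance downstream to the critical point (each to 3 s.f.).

t_c ≈ 0.766 d; D_c ≈ 7.66 mg/L; x_c ≈ 38.4 km

With k_r/k_d = 5.070 and 1 − D₀(k_r−k_d)/(k_d L₀) = 0.7536,
t_c = ln(5.070 × 0.7536) / (2.18 − 0.430) = ln(3.820) / 1.750 = 1.340/1.750 = 0.7659 d.
L(t_c) = L₀ e^(−k_d t_c) = 54.0 × 0.7194 = 38.85 mg/L, and at the critical point k_r D_c = k_d L, so D_c = (0.430/2.18) × 38.85 = 7.663 mg/L.
x_c = v t_c = 0.581 m/s × 0.7659 d × 86400 s/d = 38450 m ≈ 38.4 km.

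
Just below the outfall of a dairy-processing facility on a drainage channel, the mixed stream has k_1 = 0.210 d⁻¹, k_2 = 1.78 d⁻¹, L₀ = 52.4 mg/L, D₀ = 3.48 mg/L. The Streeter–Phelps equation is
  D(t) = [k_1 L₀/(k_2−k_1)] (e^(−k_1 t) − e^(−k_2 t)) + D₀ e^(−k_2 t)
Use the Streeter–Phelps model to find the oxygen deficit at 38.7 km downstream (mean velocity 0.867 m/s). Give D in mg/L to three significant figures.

Travel time t = x/v = 38.7 km / (0.867 m/s) = 38700 m / 0.867 m/s = 44640 s = 0.5166 d.
k_1 L₀/(k_2−k_1) = 0.210×52.4/(1.78−0.210) = 11.00/1.570 = 7.009 mg/L.
e^(−k_1 t) = e^(−0.210×0.5166) = 0.8972; e^(−k_2 t) = e^(−1.78×0.5166) = 0.3987.
D = 7.009 × (0.8972 − 0.3987) + 3.48 × 0.3987 = 3.494 + 1.387 = 4.881 mg/L.

D ≈ 4.88 mg/L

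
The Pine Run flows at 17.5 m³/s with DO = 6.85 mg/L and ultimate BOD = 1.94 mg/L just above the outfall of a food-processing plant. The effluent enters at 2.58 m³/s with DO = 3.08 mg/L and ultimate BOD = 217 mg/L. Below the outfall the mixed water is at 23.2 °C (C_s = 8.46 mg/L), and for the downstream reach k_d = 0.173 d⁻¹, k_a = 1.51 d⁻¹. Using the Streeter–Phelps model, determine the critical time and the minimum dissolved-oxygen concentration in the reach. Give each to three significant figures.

t_c ≈ 1.03 d; minimum DO ≈ 5.62 mg/L

Mixed DO = (17.5×6.85 + 2.58×3.08)/(17.5+2.58) = 127.8/20.08 = 6.366 mg/L.
Mixed L₀ = (17.5×1.94 + 2.58×217)/(20.08) = 593.8/20.08 = 29.57 mg/L.
Initial deficit D₀ = C_s − DO₀ = 8.46 − 6.366 = 2.094 mg/L.
t_c = (1/1.337) ln[(1.51/0.173)(1 − 2.094×1.337/(0.173×29.57))] = 0.7479 × ln(3.951) = 1.028 d.
D_c = (0.173/1.51) × 29.57 × e^(−0.173×1.028) = 0.1146 × 29.57 × 0.8371 = 2.836 mg/L.
Minimum DO = 8.46 − 2.836 = 5.624 mg/L.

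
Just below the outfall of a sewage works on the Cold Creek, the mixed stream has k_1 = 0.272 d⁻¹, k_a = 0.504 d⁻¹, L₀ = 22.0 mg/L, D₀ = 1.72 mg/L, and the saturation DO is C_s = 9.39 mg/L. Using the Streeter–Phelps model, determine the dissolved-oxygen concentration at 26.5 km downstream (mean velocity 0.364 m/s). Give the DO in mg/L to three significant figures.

DO ≈ 4.62 mg/L

Travel time t = x/v = 26.5 km / (0.364 m/s) = 26500 m / 0.364 m/s = 72800 s = 0.8426 d.
k_1 L₀/(k_a−k_1) = 0.272×22.0/(0.504−0.272) = 5.984/0.2320 = 25.79 mg/L.
e^(−k_1 t) = e^(−0.272×0.8426) = 0.7952; e^(−k_a t) = e^(−0.504×0.8426) = 0.6540.
D = 25.79 × (0.7952 − 0.6540) + 1.72 × 0.6540 = 3.642 + 1.125 = 4.767 mg/L.
DO = C_s − D = 9.39 − 4.767 = 4.623 mg/L.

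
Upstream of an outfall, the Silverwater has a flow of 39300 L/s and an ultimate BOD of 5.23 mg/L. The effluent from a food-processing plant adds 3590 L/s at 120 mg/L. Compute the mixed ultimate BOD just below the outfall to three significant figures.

14.8 mg/L

Flow-weighted mixing: C = (Q_r C_r + Q_w C_w)/(Q_r + Q_w)
= (39300×5.23 + 3590×120)/(39300 + 3590) = 636300/42890 = 14.84 mg/L.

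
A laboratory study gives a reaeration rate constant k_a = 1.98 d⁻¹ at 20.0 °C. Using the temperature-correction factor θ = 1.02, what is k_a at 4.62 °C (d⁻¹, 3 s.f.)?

k_a(T₂) = k_a(T₁) · θ^(T₂−T₁) = 1.98 × 1.02^(4.62−20.0)
= 1.98 × 1.02^-15.4 = 1.98 × 0.7374 = 1.460 d⁻¹.

k_a ≈ 1.46 d⁻¹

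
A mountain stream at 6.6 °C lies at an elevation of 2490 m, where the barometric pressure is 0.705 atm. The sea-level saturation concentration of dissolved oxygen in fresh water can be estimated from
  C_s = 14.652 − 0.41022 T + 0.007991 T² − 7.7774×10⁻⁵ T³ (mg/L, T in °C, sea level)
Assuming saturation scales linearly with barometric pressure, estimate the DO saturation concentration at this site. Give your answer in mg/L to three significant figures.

At sea level: C_s = 14.652 − 0.41022×6.6 + 0.007991×6.6² − 7.7774×10⁻⁵×6.6³ = 12.27 mg/L.
Pressure correction: C_s' = 12.27 × 0.705 = 8.651 mg/L.

C_s ≈ 8.65 mg/L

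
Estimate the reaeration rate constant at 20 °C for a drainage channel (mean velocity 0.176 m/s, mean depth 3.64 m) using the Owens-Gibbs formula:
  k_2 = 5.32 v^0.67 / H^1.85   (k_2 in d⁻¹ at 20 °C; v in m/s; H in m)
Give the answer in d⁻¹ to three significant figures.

k_2 = 5.32 × 0.176^0.67 / 3.64^1.85 = 5.32 × 0.3122 / 10.92 = 0.1522 d⁻¹.

k_2 ≈ 0.152 d⁻¹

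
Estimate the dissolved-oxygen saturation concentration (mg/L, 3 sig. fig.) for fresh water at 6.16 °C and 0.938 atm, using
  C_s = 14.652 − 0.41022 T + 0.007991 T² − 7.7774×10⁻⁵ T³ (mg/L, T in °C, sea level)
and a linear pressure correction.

C_s ≈ 11.6 mg/L

At sea level: C_s = 14.652 − 0.41022×6.16 + 0.007991×6.16² − 7.7774×10⁻⁵×6.16³ = 12.41 mg/L.
Pressure correction: C_s' = 12.41 × 0.938 = 11.64 mg/L.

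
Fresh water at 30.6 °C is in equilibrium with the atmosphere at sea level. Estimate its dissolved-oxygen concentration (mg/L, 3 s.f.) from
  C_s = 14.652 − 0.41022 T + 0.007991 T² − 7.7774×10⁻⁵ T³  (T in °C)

C_s ≈ 7.35 mg/L

C_s = 14.652 − 0.41022×30.6 + 0.007991×30.6² − 7.7774×10⁻⁵×30.6³ = 7.353 mg/L.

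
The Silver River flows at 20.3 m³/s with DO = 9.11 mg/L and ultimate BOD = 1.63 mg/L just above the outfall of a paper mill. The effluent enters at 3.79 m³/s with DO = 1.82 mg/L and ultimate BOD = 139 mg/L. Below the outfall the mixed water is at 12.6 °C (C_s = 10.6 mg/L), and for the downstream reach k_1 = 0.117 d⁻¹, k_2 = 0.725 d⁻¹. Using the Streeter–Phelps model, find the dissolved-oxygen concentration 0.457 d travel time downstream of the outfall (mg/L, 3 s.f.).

Mixed DO = (20.3×9.11 + 3.79×1.82)/(20.3+3.79) = 191.8/24.09 = 7.963 mg/L.
Mixed L₀ = (20.3×1.63 + 3.79×139)/(24.09) = 559.9/24.09 = 23.24 mg/L.
Initial deficit D₀ = C_s − DO₀ = 10.6 − 7.963 = 2.637 mg/L.
D(0.457) = [0.117×23.24/(0.725−0.117)](e^(−0.117×0.457) − e^(−0.725×0.457)) + 2.637 e^(−0.725×0.457)
= 4.473 × (0.9479 − 0.7180) + 2.637 × 0.7180 = 2.922 mg/L.
DO = 10.6 − 2.922 = 7.678 mg/L.

DO ≈ 7.68 mg/L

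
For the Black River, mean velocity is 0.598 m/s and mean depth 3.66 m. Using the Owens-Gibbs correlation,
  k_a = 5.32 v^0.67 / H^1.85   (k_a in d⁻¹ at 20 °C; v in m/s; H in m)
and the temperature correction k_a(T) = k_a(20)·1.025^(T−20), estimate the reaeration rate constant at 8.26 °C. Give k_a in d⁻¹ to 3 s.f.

k_a(20) = 5.32 × 0.598^0.67 / 3.66^1.85 = 5.32 × 0.7086 / 11.03 = 0.3419 d⁻¹.
k_a(8.26) = 0.3419 × 1.025^(8.26−20) = 0.3419 × 0.7483 = 0.2558 d⁻¹.

k_a ≈ 0.256 d⁻¹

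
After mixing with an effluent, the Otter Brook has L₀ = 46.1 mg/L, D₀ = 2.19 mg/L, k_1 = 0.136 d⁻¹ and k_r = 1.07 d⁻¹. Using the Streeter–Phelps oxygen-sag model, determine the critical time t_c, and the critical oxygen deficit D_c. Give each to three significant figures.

t_c ≈ 1.79 d; D_c ≈ 4.60 mg/L

With k_r/k_1 = 7.868 and 1 − D₀(k_r−k_1)/(k_1 L₀) = 0.6737,
t_c = ln(7.868 × 0.6737) / (1.07 − 0.136) = ln(5.301) / 0.9340 = 1.668/0.9340 = 1.786 d.
D_c = (k_1/k_r) L₀ e^(−k_1 t_c) = (0.136/1.07) × 46.1 × e^(−0.136×1.786) = 0.1271 × 46.1 × 0.7844 = 4.596 mg/L.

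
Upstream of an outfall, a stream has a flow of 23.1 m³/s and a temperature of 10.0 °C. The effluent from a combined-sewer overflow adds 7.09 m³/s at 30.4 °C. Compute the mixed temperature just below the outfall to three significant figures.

Flow-weighted mixing: C = (Q_r C_r + Q_w C_w)/(Q_r + Q_w)
= (23.1×10.0 + 7.09×30.4)/(23.1 + 7.09) = 446.5/30.19 = 14.79 °C.

14.8 °C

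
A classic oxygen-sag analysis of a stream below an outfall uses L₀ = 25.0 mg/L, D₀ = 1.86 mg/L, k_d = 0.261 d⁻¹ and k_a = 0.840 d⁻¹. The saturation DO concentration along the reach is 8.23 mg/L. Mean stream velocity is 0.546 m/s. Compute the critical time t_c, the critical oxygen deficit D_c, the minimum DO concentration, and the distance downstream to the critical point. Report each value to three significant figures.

t_c ≈ 1.71 d; D_c ≈ 4.97 mg/L; min DO ≈ 3.26 mg/L; x_c ≈ 80.5 km

t_c = [1/(k_a−k_d)] ln[(k_a/k_d)(1 − D₀(k_a−k_d)/(k_d L₀))]
= [1/(0.840−0.261)] ln[(0.840/0.261)(1 − 1.86×0.5790/(0.261×25.0))]
= (1/0.5790) ln[3.218 × 0.8350] = 1.727 × ln(2.687) = 1.727 × 0.9885 = 1.707 d.
L(t_c) = L₀ e^(−k_d t_c) = 25.0 × 0.6404 = 16.01 mg/L, and at the critical point k_a D_c = k_d L, so D_c = (0.261/0.840) × 16.01 = 4.975 mg/L.
Minimum DO = C_s − D_c = 8.23 − 4.975 = 3.255 mg/L.
x_c = v t_c = 0.546 m/s × 1.707 d × 86400 s/d = 80540 m ≈ 80.5 km.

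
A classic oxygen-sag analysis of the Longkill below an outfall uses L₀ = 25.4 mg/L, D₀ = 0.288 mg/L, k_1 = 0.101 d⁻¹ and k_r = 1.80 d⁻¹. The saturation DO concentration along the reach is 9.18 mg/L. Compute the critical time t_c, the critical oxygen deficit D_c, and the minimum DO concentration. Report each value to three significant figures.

t_c = [1/(k_r−k_1)] ln[(k_r/k_1)(1 − D₀(k_r−k_1)/(k_1 L₀))]
= [1/(1.80−0.101)] ln[(1.80/0.101)(1 − 0.288×1.699/(0.101×25.4))]
= (1/1.699) ln[17.82 × 0.8093] = 0.5886 × ln(14.42) = 0.5886 × 2.669 = 1.571 d.
L(t_c) = L₀ e^(−k_1 t_c) = 25.4 × 0.8533 = 21.67 mg/L, and at the critical point k_r D_c = k_1 L, so D_c = (0.101/1.80) × 21.67 = 1.216 mg/L.
Minimum DO = C_s − D_c = 9.18 − 1.216 = 7.964 mg/L.

t_c ≈ 1.57 d; D_c ≈ 1.22 mg/L; min DO ≈ 7.96 mg/L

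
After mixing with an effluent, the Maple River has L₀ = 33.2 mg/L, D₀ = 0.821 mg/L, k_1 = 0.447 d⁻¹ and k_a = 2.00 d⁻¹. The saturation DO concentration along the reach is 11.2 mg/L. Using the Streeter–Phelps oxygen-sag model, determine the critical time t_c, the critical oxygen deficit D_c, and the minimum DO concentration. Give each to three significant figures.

t_c ≈ 0.907 d; D_c ≈ 4.95 mg/L; min DO ≈ 6.25 mg/L

With k_a/k_1 = 4.474 and 1 − D₀(k_a−k_1)/(k_1 L₀) = 0.9141,
t_c = ln(4.474 × 0.9141) / (2.00 − 0.447) = ln(4.090) / 1.553 = 1.409/1.553 = 0.9070 d.
L(t_c) = L₀ e^(−k_1 t_c) = 33.2 × 0.6667 = 22.13 mg/L, and at the critical point k_a D_c = k_1 L, so D_c = (0.447/2.00) × 22.13 = 4.947 mg/L.
Minimum DO = C_s − D_c = 11.2 − 4.947 = 6.253 mg/L.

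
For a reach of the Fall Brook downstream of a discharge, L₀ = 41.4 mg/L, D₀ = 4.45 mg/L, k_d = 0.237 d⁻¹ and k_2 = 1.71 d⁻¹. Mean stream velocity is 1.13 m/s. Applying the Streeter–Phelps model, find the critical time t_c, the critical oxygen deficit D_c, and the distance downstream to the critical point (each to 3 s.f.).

With k_2/k_d = 7.215 and 1 − D₀(k_2−k_d)/(k_d L₀) = 0.3319,
t_c = ln(7.215 × 0.3319) / (1.71 − 0.237) = ln(2.395) / 1.473 = 0.8734/1.473 = 0.5929 d.
D_c = (k_d/k_2) L₀ e^(−k_d t_c) = (0.237/1.71) × 41.4 × e^(−0.237×0.5929) = 0.1386 × 41.4 × 0.8689 = 4.986 mg/L.
x_c = v t_c = 1.13 m/s × 0.5929 d × 86400 s/d = 57890 m ≈ 57.9 km.

t_c ≈ 0.593 d; D_c ≈ 4.99 mg/L; x_c ≈ 57.9 km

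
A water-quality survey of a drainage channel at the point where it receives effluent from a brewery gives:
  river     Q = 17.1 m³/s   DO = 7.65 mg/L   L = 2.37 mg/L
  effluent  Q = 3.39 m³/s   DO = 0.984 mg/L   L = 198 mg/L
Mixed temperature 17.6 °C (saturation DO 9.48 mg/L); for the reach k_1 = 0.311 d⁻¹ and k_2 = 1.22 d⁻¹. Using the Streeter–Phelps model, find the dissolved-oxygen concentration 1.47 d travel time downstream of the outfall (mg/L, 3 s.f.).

Mixed DO = (17.1×7.65 + 3.39×0.984)/(17.1+3.39) = 134.2/20.49 = 6.547 mg/L.
Mixed L₀ = (17.1×2.37 + 3.39×198)/(20.49) = 711.7/20.49 = 34.74 mg/L.
Initial deficit D₀ = C_s − DO₀ = 9.48 − 6.547 = 2.933 mg/L.
D(1.47) = [0.311×34.74/(1.22−0.311)](e^(−0.311×1.47) − e^(−1.22×1.47)) + 2.933 e^(−1.22×1.47)
= 11.88 × (0.6331 − 0.1664) + 2.933 × 0.1664 = 6.034 mg/L.
DO = 9.48 − 6.034 = 3.446 mg/L.

DO ≈ 3.45 mg/L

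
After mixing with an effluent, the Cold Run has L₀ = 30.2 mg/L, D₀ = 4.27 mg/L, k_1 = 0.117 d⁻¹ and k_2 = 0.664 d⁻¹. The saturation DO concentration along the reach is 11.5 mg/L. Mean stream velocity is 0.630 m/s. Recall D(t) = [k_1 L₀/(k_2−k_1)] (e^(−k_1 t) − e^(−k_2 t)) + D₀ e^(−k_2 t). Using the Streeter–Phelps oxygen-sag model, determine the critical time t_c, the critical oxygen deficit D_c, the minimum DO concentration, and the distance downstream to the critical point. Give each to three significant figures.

t_c ≈ 1.20 d; D_c ≈ 4.63 mg/L; min DO ≈ 6.87 mg/L; x_c ≈ 65.1 km

At the critical point dD/dt = 0, so k_1 L₀ e^(−k_1 t) = k_2 D. Substituting D(t) from the Streeter–Phelps equation and solving for t gives
t_c = ln[(k_2/k_1)(1 − D₀(k_2−k_1)/(k_1 L₀))] / (k_2−k_1).
Here k_2−k_1 = 0.5470 d⁻¹ and 1 − D₀(k_2−k_1)/(k_1 L₀) = 1 − 4.27×0.5470/(0.117×30.2) = 0.3390, so
t_c = ln(5.675 × 0.3390) / 0.5470 = 0.6543 / 0.5470 = 1.196 d.
D_c = (k_1/k_2) L₀ e^(−k_1 t_c) = (0.117/0.664) × 30.2 × e^(−0.117×1.196) = 0.1762 × 30.2 × 0.8694 = 4.626 mg/L.
Minimum DO = C_s − D_c = 11.5 − 4.626 = 6.874 mg/L.
x_c = v t_c = 0.630 m/s × 1.196 d × 86400 s/d = 65110 m ≈ 65.1 km.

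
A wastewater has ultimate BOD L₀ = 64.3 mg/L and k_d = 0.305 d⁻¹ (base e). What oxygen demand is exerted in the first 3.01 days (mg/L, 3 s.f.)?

y ≈ 38.6 mg/L

y_t = L₀(1 − e^(−k_d t)) = 64.3 × (1 − e^(−0.305×3.01))
= 64.3 × (1 − 0.3993) = 64.3 × 0.6007 = 38.63 mg/L.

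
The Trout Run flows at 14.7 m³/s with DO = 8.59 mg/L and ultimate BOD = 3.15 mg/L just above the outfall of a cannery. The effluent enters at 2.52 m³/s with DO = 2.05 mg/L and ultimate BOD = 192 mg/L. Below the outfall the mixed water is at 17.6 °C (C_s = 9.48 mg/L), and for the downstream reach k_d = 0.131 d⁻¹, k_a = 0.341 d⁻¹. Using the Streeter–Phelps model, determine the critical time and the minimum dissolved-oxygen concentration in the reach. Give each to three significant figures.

Mixed DO = (14.7×8.59 + 2.52×2.05)/(14.7+2.52) = 131.4/17.22 = 7.633 mg/L.
Mixed L₀ = (14.7×3.15 + 2.52×192)/(17.22) = 530.1/17.22 = 30.79 mg/L.
Initial deficit D₀ = C_s − DO₀ = 9.48 − 7.633 = 1.847 mg/L.
t_c = (1/0.2100) ln[(0.341/0.131)(1 − 1.847×0.2100/(0.131×30.79))] = 4.762 × ln(2.353) = 4.074 d.
D_c = (0.131/0.341) × 30.79 × e^(−0.131×4.074) = 0.3842 × 30.79 × 0.5864 = 6.936 mg/L.
Minimum DO = 9.48 − 6.936 = 2.544 mg/L.

t_c ≈ 4.07 d; minimum DO ≈ 2.54 mg/L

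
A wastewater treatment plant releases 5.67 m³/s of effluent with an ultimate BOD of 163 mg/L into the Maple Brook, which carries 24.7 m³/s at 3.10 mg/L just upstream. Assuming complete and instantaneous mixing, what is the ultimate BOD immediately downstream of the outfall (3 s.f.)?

33.0 mg/L

Flow-weighted mixing: C = (Q_r C_r + Q_w C_w)/(Q_r + Q_w)
= (24.7×3.10 + 5.67×163)/(24.7 + 5.67) = 1001/30.37 = 32.95 mg/L.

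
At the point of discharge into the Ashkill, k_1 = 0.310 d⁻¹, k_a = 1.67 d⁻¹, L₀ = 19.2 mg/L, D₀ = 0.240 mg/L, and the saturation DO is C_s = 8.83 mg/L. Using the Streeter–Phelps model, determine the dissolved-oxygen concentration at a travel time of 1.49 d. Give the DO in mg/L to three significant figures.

DO ≈ 6.42 mg/L

k_1 L₀/(k_a−k_1) = 0.310×19.2/(1.67−0.310) = 5.952/1.360 = 4.376 mg/L.
e^(−k_1 t) = e^(−0.310×1.490) = 0.6301; e^(−k_a t) = e^(−1.67×1.490) = 0.08305.
D = 4.376 × (0.6301 − 0.08305) + 0.240 × 0.08305 = 2.394 + 0.01993 = 2.414 mg/L.
DO = C_s − D = 8.83 − 2.414 = 6.416 mg/L.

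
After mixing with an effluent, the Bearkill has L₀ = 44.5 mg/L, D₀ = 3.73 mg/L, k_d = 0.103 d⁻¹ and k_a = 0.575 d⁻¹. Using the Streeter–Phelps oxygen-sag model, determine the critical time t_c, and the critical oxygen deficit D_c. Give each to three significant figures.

t_c = [1/(k_a−k_d)] ln[(k_a/k_d)(1 − D₀(k_a−k_d)/(k_d L₀))]
= [1/(0.575−0.103)] ln[(0.575/0.103)(1 − 3.73×0.4720/(0.103×44.5))]
= (1/0.4720) ln[5.583 × 0.6159] = 2.119 × ln(3.438) = 2.119 × 1.235 = 2.616 d.
L(t_c) = L₀ e^(−k_d t_c) = 44.5 × 0.7638 = 33.99 mg/L, and at the critical point k_a D_c = k_d L, so D_c = (0.103/0.575) × 33.99 = 6.088 mg/L.

t_c ≈ 2.62 d; D_c ≈ 6.09 mg/L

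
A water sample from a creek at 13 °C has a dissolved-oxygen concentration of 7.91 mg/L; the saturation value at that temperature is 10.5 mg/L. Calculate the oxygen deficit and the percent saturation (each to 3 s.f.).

D ≈ 2.59 mg/L; 75.3 % saturation

D = C_s − C = 10.5 − 7.91 = 2.59 mg/L.
% saturation = 7.91/10.5 × 100 = 75.3 %.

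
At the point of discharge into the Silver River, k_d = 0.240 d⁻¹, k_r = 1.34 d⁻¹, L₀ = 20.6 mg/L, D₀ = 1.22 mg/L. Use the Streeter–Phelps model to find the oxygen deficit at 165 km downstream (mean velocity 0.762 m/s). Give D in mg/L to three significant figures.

D ≈ 2.35 mg/L

Travel time t = x/v = 165 km / (0.762 m/s) = 165000 m / 0.762 m/s = 216500 s = 2.506 d.
k_d L₀/(k_r−k_d) = 0.240×20.6/(1.34−0.240) = 4.944/1.100 = 4.495 mg/L.
e^(−k_d t) = e^(−0.240×2.506) = 0.5480; e^(−k_r t) = e^(−1.34×2.506) = 0.03479.
D = 4.495 × (0.5480 − 0.03479) + 1.22 × 0.03479 = 2.307 + 0.04245 = 2.349 mg/L.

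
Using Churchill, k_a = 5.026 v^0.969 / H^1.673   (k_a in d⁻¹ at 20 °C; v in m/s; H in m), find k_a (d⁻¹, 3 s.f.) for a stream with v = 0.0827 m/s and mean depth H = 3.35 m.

k_a = 5.026 × 0.0827^0.969 / 3.35^1.673 = 5.026 × 0.08934 / 7.558 = 0.05941 d⁻¹.

k_a ≈ 0.0594 d⁻¹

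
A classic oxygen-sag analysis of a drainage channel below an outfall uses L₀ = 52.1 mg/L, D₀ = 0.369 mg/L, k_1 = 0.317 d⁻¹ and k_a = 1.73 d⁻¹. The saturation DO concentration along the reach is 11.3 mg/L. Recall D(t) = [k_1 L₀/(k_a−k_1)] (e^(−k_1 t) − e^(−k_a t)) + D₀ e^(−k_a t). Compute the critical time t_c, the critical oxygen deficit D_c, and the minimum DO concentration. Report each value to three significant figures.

At the critical point dD/dt = 0, so k_1 L₀ e^(−k_1 t) = k_a D. Substituting D(t) from the Streeter–Phelps equation and solving for t gives
t_c = ln[(k_a/k_1)(1 − D₀(k_a−k_1)/(k_1 L₀))] / (k_a−k_1).
Here k_a−k_1 = 1.413 d⁻¹ and 1 − D₀(k_a−k_1)/(k_1 L₀) = 1 − 0.369×1.413/(0.317×52.1) = 0.9684, so
t_c = ln(5.457 × 0.9684) / 1.413 = 1.665 / 1.413 = 1.178 d.
L(t_c) = L₀ e^(−k_1 t_c) = 52.1 × 0.6883 = 35.86 mg/L, and at the critical point k_a D_c = k_1 L, so D_c = (0.317/1.73) × 35.86 = 6.571 mg/L.
Minimum DO = C_s − D_c = 11.3 − 6.571 = 4.729 mg/L.

t_c ≈ 1.18 d; D_c ≈ 6.57 mg/L; min DO ≈ 4.73 mg/L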